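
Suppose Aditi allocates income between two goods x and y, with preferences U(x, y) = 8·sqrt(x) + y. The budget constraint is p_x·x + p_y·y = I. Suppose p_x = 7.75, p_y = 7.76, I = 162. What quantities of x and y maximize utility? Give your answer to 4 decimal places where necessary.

Utility is quasi-linear in y; the FOC for x is 4/√x = p_x/p_y.
Thus x* = (4·p_y/p_x)² — independent of I — with the rest of income spent on y.
Plugging in: x* = (4·7.76/7.75)² = 16.0413, y* = 4.8556.

x* = 16.0413, y* = 4.8556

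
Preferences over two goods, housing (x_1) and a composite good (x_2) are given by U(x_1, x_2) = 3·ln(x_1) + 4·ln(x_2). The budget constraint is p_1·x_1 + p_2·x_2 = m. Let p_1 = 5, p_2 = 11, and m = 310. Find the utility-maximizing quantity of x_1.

x_1* = 26.5714

Tangency: MRS = (3/4)·x_2/x_1 = p_1/p_2.
Rearranging, p_2·x_2 = (4/3)·p_1·x_1. Substituting into the budget gives p_1·x_1·(1 + (4/3)) = m.
Demand: x_1*(p_1,p_2,m) = 3/7·m/p_1 and x_2* = 4/7·m/p_2.
At p_1=5, p_2=11, m=310: x_1* = 3/7·310/5 = 26.5714.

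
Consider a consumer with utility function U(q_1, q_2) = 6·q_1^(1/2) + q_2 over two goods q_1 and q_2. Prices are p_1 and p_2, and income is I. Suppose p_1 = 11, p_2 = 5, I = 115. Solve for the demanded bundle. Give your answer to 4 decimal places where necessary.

q_1* = 1.8595, q_2* = 18.9091

Set MRS = p_1/p_2: 3·q_1^(−1/2) = p_1/p_2.
Solve: √q_1 = 3·p_2/p_1, so q_1*(p_1,p_2) = (3·p_2/p_1)², and q_2* = (I − p_1·q_1*)/p_2.
Plugging in: q_1* = (3·5/11)² = 1.8595, q_2* = 18.9091.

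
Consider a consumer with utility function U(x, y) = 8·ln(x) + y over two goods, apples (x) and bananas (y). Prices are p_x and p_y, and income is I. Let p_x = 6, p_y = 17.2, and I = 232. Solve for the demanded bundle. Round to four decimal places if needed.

So x*(p_x,p_y) = 8·p_y/p_x, independent of income; and y* = (I − 8·p_y)/p_y.
At the given prices: x* = 8·17.2/6 = 22.9333, and y* = 5.4884.

x* = 22.9333, y* = 5.4884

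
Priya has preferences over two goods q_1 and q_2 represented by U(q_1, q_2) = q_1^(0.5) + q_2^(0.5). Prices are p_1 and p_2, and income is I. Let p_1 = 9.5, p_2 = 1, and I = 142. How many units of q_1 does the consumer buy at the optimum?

q_1* = 1.4236

Numerically q_2/q_1 = 90.25, so q_1* = 142/(9.5 + 1·90.25) = 1.4236.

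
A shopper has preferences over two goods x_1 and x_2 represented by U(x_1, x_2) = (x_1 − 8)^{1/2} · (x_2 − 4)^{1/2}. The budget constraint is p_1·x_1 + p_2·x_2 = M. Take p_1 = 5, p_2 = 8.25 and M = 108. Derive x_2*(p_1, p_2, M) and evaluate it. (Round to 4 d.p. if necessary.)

x_2* = 6.1212

After buying the subsistence bundle (8, 4), a share 0.5 of the remaining income goes to x_1: x_1* = 8 + 0.5·(M − 8p_1 − 4p_2)/p_1.
Discretionary income = 108 − 8·5 − 4·8.25 = 35; x_2* = 4 + 0.5·35/8.25 = 6.1212.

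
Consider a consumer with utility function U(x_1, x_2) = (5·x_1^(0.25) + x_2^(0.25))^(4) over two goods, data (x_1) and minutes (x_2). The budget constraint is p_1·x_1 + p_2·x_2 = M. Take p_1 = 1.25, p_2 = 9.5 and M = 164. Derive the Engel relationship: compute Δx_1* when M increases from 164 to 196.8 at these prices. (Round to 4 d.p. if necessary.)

MU_x_1 ∝ 5·x_1^(-0.75), MU_x_2 ∝ x_2^(-0.75), so MRS = 5·(x_2/x_1)^(0.75) = p_1/p_2.
Hence x_2/x_1 = ((1/5)·p_1/p_2)^(1/(0.75)), i.e. raised to the 4/3 power.
Substitute x_2 = (x_2/x_1)·x_1 into the budget: x_1* = M/(p_1 + p_2·(x_2/x_1)).
Numerically x_2/x_1 = 0.007827, so x_1* = 164/(1.25 + 9.5·0.007827) = 123.8333.
At M' = 196.8: x_1* = 148.6. Change: 148.6 − 123.8333 = 24.7667.

Δx_1* = 24.7667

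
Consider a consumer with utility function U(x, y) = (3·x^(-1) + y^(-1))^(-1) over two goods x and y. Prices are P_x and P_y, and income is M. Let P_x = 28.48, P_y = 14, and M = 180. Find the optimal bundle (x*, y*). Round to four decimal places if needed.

MRS = MU_x/MU_y = 3·(y/x)^(2). Set equal to P_x/P_y.
Hence y/x = ((1/3)·P_x/P_y)^(1/(2)), i.e. raised to the 0.5 power.
Substitute y = (y/x)·x into the budget: x* = M/(P_x + P_y·(y/x)).
Numerically y/x = 0.823465, so x* = 180/(28.48 + 14·0.823465) = 4.499 and y* = 0.823465·4.499 = 3.7048.

x* = 4.499, y* = 3.7048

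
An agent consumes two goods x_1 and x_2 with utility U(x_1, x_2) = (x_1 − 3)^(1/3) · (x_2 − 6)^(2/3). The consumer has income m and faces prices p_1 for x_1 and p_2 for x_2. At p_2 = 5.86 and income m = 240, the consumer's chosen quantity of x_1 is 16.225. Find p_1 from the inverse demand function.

p_1 = 4.8

Let x_1' = x_1−3, x_2' = x_2−6. MRS = (1/2)·x_2'/x_1' = p_1/p_2.
After buying the subsistence bundle (3, 6), a share 1/3 of the remaining income goes to x_1: x_1* = 3 + 1/3·(m − 3p_1 − 6p_2)/p_1.
Set x_1* = 16.225 in the demand function and solve for p_1: p_1 = 4.8.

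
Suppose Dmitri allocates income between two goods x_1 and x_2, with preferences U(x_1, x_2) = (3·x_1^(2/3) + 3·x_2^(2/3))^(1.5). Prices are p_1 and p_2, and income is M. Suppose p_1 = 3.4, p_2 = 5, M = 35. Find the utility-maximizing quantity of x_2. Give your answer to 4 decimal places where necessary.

From the CES first-order condition, (x_2/x_1)^(1/3) = p_1/p_2.
Hence x_2/x_1 = (p_1/p_2)^(1/(1/3)), i.e. raised to the 3 power.
With the ratio pinned down, the budget gives x_1* = M/(p_1 + p_2·(x_2/x_1)) and x_2* = (x_2/x_1)·x_1*.
Numerically x_2/x_1 = 0.314432, so x_1* = 35/(3.4 + 5·0.314432) = 7.0392 and x_2* = 0.314432·7.0392 = 2.2133.

x_2* = 2.2133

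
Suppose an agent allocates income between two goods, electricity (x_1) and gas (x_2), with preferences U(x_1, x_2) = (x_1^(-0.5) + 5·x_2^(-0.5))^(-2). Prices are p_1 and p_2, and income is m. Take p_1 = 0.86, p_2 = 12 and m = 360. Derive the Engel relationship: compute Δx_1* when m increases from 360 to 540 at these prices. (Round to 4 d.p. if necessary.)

MRS = MU_x_1/MU_x_2 = (1/5)·(x_2/x_1)^(1.5). Set equal to p_1/p_2.
Hence x_2/x_1 = (5·p_1/p_2)^(1/(1.5)), i.e. raised to the 2/3 power.
Substitute x_2 = (x_2/x_1)·x_1 into the budget: x_1* = m/(p_1 + p_2·(x_2/x_1)).
Numerically x_2/x_1 = 0.504496, so x_1* = 360/(0.86 + 12·0.504496) = 52.0686.
At m' = 540: x_1* = 78.1029. Change: 78.1029 − 52.0686 = 26.0343.

Δx_1* = 26.0343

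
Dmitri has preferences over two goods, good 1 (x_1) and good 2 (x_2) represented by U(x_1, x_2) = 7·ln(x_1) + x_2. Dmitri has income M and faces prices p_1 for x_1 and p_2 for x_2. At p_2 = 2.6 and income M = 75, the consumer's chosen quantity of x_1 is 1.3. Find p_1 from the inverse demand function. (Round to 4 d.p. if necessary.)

Set MRS = p_1/p_2: (7/x_1)/1 = p_1/p_2.
So x_1*(p_1,p_2) = 7·p_2/p_1, independent of income; and x_2* = (M − 7·p_2)/p_2.
Set x_1* = 1.3 in the demand function and solve for p_1: p_1 = 14.

p_1 = 14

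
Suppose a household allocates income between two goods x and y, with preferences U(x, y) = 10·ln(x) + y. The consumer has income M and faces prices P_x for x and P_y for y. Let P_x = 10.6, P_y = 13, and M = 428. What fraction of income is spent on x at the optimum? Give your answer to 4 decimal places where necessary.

Set MRS = P_x/P_y: (10/x)/1 = P_x/P_y.
So x*(P_x,P_y) = 10·P_y/P_x, independent of income; and y* = (M − 10·P_y)/P_y.
At the given prices: x* = 10·13/10.6 = 12.2642, and y* = 22.9231.
Expenditure on x: 10.6·12.2642 = 130; share = 0.3037.

share on x = 0.3037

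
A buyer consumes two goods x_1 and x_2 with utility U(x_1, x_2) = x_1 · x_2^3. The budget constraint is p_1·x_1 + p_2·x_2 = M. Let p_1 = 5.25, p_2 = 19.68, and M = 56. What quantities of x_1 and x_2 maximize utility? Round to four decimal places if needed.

The MRS is (1/3)·x_2/x_1. Set MRS = p_1/p_2.
Rearranging, p_2·x_2 = 3·p_1·x_1. Substituting into the budget gives p_1·x_1·(1 + 3) = M.
Demand: x_1*(p_1,p_2,M) = 0.25·M/p_1 and x_2* = 0.75·M/p_2.
At p_1=5.25, p_2=19.68, M=56: x_1* = 0.25·56/5.25 = 2.6667, x_2* = 2.1341.

x_1* = 2.6667, x_2* = 2.1341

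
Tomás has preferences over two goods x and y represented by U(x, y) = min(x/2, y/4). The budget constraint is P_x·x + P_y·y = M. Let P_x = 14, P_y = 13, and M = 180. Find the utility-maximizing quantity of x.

x* = 4.5

With perfect complements, no substitution: consume in ratio x:y = 2:4.
Budget: P_x·x + P_y·2·x = M, so (2·P_x + 4·P_y)·x = 2·M.
Demand: x*(P_x,P_y,M) = 2·M/(2·P_x + 4·P_y), y* = 4·M/(2·P_x + 4·P_y).
Here 2·14 + 4·13 = 80, giving x* = 4.5.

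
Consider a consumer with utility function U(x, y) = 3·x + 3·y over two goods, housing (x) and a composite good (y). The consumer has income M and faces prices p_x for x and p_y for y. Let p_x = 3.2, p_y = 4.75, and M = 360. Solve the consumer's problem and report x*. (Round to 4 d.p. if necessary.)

Linear utility — the consumer picks whichever good has higher MU/price: 3/3.2 = 0.9375 vs 3/4.75 = 0.6316.
x gives more utility per dollar, so spend all income on x: x* = M/p_x, y* = 0.
Numerically: x* = 112.5, y* = 0.

x* = 112.5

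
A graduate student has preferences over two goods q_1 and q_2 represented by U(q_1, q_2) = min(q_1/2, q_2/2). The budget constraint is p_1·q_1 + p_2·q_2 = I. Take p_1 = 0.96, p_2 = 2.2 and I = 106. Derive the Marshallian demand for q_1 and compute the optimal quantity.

q_1* = 33.5443

Demand: q_1*(p_1,p_2,I) = 2·I/(2·p_1 + 2·p_2), q_2* = 2·I/(2·p_1 + 2·p_2).
Here 2·0.96 + 2·2.2 = 6.32, giving q_1* = 33.5443.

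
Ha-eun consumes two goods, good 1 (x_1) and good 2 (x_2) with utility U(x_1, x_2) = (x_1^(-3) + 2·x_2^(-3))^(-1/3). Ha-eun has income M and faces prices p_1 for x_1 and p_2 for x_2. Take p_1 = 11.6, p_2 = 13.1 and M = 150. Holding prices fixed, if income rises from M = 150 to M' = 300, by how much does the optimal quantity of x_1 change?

MRS = MU_x_1/MU_x_2 = (1/2)·(x_2/x_1)^(4). Set equal to p_1/p_2.
Hence x_2/x_1 = (2·p_1/p_2)^(1/(4)), i.e. raised to the 0.25 power.
Substitute x_2 = (x_2/x_1)·x_1 into the budget: x_1* = M/(p_1 + p_2·(x_2/x_1)).
Numerically x_2/x_1 = 1.153597, so x_1* = 150/(11.6 + 13.1·1.153597) = 5.6154.
At M' = 300: x_1* = 11.2309. Change: 11.2309 − 5.6154 = 5.6154.

Δx_1* = 5.6154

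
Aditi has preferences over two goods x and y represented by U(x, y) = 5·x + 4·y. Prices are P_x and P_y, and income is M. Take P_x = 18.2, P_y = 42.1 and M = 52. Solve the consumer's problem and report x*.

Numerically: x* = 2.8571, y* = 0.

x* = 2.8571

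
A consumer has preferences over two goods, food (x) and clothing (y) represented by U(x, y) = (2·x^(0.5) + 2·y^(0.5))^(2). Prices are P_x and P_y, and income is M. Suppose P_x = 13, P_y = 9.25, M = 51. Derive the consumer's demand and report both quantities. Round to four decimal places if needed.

MRS = MU_x/MU_y = (y/x)^(0.5). Set equal to P_x/P_y.
Solve for the ratio: y/x = [P_x/P_y]^(2).
Substitute y = (y/x)·x into the budget: x* = M/(P_x + P_y·(y/x)).
Numerically y/x = 1.975164, so x* = 51/(13 + 9.25·1.975164) = 1.6309 and y* = 1.975164·1.6309 = 3.2214.

x* = 1.6309, y* = 3.2214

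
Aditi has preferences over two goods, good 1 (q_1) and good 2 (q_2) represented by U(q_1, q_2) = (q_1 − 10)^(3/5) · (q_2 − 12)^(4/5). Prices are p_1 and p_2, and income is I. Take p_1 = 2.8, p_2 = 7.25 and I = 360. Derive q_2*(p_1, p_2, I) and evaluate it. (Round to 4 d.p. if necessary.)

This is Cobb-Douglas in (q_1−10, q_2−12): tangency gives 0.6·p_2·(q_2−12) = 0.8·p_1·(q_1−10).
After buying the subsistence bundle (10, 12), a share 3/7 of the remaining income goes to q_1: q_1* = 10 + 3/7·(I − 10p_1 − 12p_2)/p_1.
Discretionary income = 360 − 10·2.8 − 12·7.25 = 245; q_2* = 12 + 4/7·245/7.25 = 31.3103.

q_2* = 31.3103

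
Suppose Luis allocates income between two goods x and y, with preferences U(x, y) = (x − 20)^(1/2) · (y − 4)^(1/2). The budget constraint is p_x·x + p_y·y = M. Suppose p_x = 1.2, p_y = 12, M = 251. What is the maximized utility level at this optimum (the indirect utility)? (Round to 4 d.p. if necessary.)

MRS = (y−4)/(x−20). Tangency with p_x/p_y gives y−4 = (p_x/p_y)·(x−20).
Substituting into the budget: x* = 20 + 0.5·(M − 20·p_x − 4·p_y)/p_x, and y* = 4 + 0.5·(…)/p_y.
Discretionary income = 251 − 20·1.2 − 4·12 = 179; x* = 20 + 0.5·179/1.2 = 94.5833; y* = 4 + 0.5·179/12 = 11.4583.
Utility at the optimum: U(94.5833, 11.4583) = 23.5853.

V = 23.5853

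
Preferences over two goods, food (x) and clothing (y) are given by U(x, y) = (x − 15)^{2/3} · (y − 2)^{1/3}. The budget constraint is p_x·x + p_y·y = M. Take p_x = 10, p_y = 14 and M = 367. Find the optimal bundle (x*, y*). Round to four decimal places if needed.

This is Cobb-Douglas in (x−15, y−2): tangency gives 2/3·p_y·(y−2) = 1/3·p_x·(x−15).
Substituting into the budget: x* = 15 + 2/3·(M − 15·p_x − 2·p_y)/p_x, and y* = 2 + 1/3·(…)/p_y.
Discretionary income = 367 − 15·10 − 2·14 = 189; x* = 15 + 2/3·189/10 = 27.6; y* = 2 + 1/3·189/14 = 6.5.

x* = 27.6, y* = 6.5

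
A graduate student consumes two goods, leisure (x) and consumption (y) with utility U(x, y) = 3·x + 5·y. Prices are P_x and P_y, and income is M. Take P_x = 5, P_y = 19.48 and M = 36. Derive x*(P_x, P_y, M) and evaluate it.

x* = 7.2

Perfect substitutes: compare marginal utility per dollar. 3/P_x vs 5/P_y → 0.6 vs 0.2567.
x gives more utility per dollar, so spend all income on x: x* = M/P_x, y* = 0.
Numerically: x* = 7.2, y* = 0.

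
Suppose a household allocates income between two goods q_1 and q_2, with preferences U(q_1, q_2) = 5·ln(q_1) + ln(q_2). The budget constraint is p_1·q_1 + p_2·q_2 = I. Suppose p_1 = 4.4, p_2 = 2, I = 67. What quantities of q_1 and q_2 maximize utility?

q_1* = 12.6894, q_2* = 5.5833

MU_q_1/MU_q_2 = (5·q_2)/(q_1); tangency sets this equal to p_1/p_2.
So 5·p_2·q_2 = p_1·q_1; combined with the budget, a share 5/6 of income goes to q_1.
Demand: q_1*(p_1,p_2,I) = 5/6·I/p_1 and q_2* = 1/6·I/p_2.
At p_1=4.4, p_2=2, I=67: q_1* = 5/6·67/4.4 = 12.6894, q_2* = 5.5833.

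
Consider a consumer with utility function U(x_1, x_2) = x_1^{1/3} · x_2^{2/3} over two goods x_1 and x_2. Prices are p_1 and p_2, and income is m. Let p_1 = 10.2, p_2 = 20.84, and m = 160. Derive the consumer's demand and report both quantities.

Demand: x_1*(p_1,p_2,m) = 1/3·m/p_1 and x_2* = 2/3·m/p_2.
At p_1=10.2, p_2=20.84, m=160: x_1* = 1/3·160/10.2 = 5.2288, x_2* = 5.1184.

x_1* = 5.2288, x_2* = 5.1184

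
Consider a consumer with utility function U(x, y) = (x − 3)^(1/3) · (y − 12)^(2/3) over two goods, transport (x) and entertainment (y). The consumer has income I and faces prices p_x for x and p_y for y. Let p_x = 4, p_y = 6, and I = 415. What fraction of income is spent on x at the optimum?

share on x = 0.2948

MRS = (1/2)·(y−12)/(x−3). Tangency with p_x/p_y gives y−12 = 2·(p_x/p_y)·(x−3).
After buying the subsistence bundle (3, 12), a share 1/3 of the remaining income goes to x: x* = 3 + 1/3·(I − 3p_x − 12p_y)/p_x.
Discretionary income = 415 − 3·4 − 12·6 = 331; x* = 3 + 1/3·331/4 = 30.5833; y* = 12 + 2/3·331/6 = 48.7778.
Expenditure on x: 4·30.5833 = 122.3333; share = 0.2948.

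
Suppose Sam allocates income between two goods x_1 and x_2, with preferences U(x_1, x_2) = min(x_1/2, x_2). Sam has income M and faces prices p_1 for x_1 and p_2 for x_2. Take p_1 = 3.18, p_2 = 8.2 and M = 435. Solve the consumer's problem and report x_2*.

Leontief preferences: the optimum is at the kink where x_1/2 = x_2/1, i.e. x_2 = (1/2)·x_1.
Budget: p_1·x_1 + p_2·(1/2)·x_1 = M, so (2·p_1 + p_2)·x_1 = 2·M.
Demand: x_1*(p_1,p_2,M) = 2·M/(2·p_1 + p_2), x_2* = M/(2·p_1 + p_2).
Here 2·3.18 + 8.2 = 14.56, giving x_2* = 29.8764.

x_2* = 29.8764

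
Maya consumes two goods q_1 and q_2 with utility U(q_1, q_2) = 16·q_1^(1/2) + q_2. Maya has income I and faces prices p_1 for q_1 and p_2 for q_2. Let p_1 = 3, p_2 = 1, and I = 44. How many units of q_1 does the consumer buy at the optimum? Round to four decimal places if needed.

q_1* = 7.1111

Plugging in: q_1* = (8·1/3)² = 7.1111.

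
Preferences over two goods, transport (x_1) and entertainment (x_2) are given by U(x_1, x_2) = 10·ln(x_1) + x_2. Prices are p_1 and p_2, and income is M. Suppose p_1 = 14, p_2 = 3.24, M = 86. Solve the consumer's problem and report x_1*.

MU_x_1 = 10/x_1, MU_x_2 = 1. Tangency: 10/x_1 = p_1/p_2.
So x_1*(p_1,p_2) = 10·p_2/p_1, independent of income; and x_2* = (M − 10·p_2)/p_2.
At the given prices: x_1* = 10·3.24/14 = 2.3143.

x_1* = 2.3143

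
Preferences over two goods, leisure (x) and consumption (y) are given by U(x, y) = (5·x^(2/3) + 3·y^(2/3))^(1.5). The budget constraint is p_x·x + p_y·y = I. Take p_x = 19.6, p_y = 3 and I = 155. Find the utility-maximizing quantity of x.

x* = 0.7738

MU_x ∝ 5·x^(-1/3), MU_y ∝ 3·y^(-1/3), so MRS = (5/3)·(y/x)^(1/3) = p_x/p_y.
Hence y/x = ((3/5)·p_x/p_y)^(1/(1/3)), i.e. raised to the 3 power.
Substitute y = (y/x)·x into the budget: x* = I/(p_x + p_y·(y/x)).
Numerically y/x = 60.236288, so x* = 155/(19.6 + 3·60.236288) = 0.7738.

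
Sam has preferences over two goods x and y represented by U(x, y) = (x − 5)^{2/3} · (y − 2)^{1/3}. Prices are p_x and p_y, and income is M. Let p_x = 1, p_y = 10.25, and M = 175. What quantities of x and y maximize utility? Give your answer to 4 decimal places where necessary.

x* = 104.6667, y* = 6.8618

After buying the subsistence bundle (5, 2), a share 2/3 of the remaining income goes to x: x* = 5 + 2/3·(M − 5p_x − 2p_y)/p_x.
Discretionary income = 175 − 5·1 − 2·10.25 = 149.5; x* = 5 + 2/3·149.5/1 = 104.6667; y* = 2 + 1/3·149.5/10.25 = 6.8618.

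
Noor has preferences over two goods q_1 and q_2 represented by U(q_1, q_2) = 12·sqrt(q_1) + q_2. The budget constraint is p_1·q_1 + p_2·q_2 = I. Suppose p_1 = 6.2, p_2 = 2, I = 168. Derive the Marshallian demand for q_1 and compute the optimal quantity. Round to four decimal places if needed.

Utility is quasi-linear in q_2; the FOC for q_1 is 6/√q_1 = p_1/p_2.
Solve: √q_1 = 6·p_2/p_1, so q_1*(p_1,p_2) = (6·p_2/p_1)², and q_2* = (I − p_1·q_1*)/p_2.
Plugging in: q_1* = (6·2/6.2)² = 3.7461.

q_1* = 3.7461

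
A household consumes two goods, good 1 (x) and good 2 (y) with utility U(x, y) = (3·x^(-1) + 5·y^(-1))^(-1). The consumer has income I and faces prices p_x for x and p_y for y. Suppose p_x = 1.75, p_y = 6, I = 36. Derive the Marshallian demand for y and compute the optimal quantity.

y* = 4.2303

MU_x ∝ 3·x^(-2), MU_y ∝ 5·y^(-2), so MRS = (3/5)·(y/x)^(2) = p_x/p_y.
Hence y/x = ((5/3)·p_x/p_y)^(1/(2)), i.e. raised to the 0.5 power.
With the ratio pinned down, the budget gives x* = I/(p_x + p_y·(y/x)) and y* = (y/x)·x*.
Numerically y/x = 0.697217, so x* = 36/(1.75 + 6·0.697217) = 6.0674 and y* = 0.697217·6.0674 = 4.2303.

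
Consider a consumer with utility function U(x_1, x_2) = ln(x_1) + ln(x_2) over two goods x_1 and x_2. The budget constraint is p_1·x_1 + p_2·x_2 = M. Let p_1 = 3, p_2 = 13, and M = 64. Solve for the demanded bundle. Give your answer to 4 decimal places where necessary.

MU_x_1/MU_x_2 = (x_2)/(x_1); tangency sets this equal to p_1/p_2.
So p_2·x_2 = p_1·x_1; combined with the budget, a share 0.5 of income goes to x_1.
Demand: x_1*(p_1,p_2,M) = 0.5·M/p_1 and x_2* = 0.5·M/p_2.
At p_1=3, p_2=13, M=64: x_1* = 0.5·64/3 = 10.6667, x_2* = 2.4615.

x_1* = 10.6667, x_2* = 2.4615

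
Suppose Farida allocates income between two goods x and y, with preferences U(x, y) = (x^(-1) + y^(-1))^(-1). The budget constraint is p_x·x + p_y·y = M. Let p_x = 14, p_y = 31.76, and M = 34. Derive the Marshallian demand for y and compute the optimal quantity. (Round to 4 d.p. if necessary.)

y* = 0.6434

Substitute y = (y/x)·x into the budget: x* = M/(p_x + p_y·(y/x)).
Numerically y/x = 0.663932, so x* = 34/(14 + 31.76·0.663932) = 0.969 and y* = 0.663932·0.969 = 0.6434.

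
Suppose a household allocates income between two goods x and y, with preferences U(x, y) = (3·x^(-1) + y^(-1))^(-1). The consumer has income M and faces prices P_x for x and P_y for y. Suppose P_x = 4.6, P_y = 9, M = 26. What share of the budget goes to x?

MRS = MU_x/MU_y = 3·(y/x)^(2). Set equal to P_x/P_y.
Solve for the ratio: y/x = [(1/3)·P_x/P_y]^(0.5).
With the ratio pinned down, the budget gives x* = M/(P_x + P_y·(y/x)) and y* = (y/x)·x*.
Numerically y/x = 0.412759, so x* = 26/(4.6 + 9·0.412759) = 3.1269 and y* = 0.412759·3.1269 = 1.2907.
Expenditure on x: 4.6·3.1269 = 14.3839; share = 0.5532.

share on x = 0.5532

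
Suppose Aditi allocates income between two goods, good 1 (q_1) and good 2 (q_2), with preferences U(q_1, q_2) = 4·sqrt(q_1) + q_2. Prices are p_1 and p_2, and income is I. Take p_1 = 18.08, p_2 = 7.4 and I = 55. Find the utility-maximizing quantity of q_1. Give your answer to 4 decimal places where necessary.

Plugging in: q_1* = (2·7.4/18.08)² = 0.6701.

q_1* = 0.6701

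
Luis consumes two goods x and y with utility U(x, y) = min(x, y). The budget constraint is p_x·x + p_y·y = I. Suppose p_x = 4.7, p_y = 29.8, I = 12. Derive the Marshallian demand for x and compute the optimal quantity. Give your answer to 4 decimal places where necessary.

x* = 0.3478

With perfect complements, no substitution: consume in ratio x:y = 1:1.
Budget: p_x·x + p_y·x = I, so (p_x + p_y)·x = I.
Demand: x*(p_x,p_y,I) = I/(p_x + p_y), y* = I/(p_x + p_y).
Here 4.7 + 29.8 = 34.5, giving x* = 0.3478.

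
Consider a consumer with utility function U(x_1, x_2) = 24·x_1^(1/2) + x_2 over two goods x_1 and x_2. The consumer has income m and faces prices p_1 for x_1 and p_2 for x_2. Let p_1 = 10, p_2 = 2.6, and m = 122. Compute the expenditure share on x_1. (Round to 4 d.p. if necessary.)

share on x_1 = 0.7979

Solve: √x_1 = 12·p_2/p_1, so x_1*(p_1,p_2) = (12·p_2/p_1)², and x_2* = (m − p_1·x_1*)/p_2.
Plugging in: x_1* = (12·2.6/10)² = 9.7344, x_2* = 9.4831.
Expenditure on x_1: 10·9.7344 = 97.344; share = 0.7979.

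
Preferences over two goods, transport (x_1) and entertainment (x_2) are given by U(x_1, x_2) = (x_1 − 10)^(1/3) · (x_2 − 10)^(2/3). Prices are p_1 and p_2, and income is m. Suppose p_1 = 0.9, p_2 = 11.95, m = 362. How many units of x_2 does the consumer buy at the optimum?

MRS = (1/2)·(x_2−10)/(x_1−10). Tangency with p_1/p_2 gives x_2−10 = 2·(p_1/p_2)·(x_1−10).
Substituting into the budget: x_1* = 10 + 1/3·(m − 10·p_1 − 10·p_2)/p_1, and x_2* = 10 + 2/3·(…)/p_2.
Discretionary income = 362 − 10·0.9 − 10·11.95 = 233.5; x_2* = 10 + 2/3·233.5/11.95 = 23.0265.

x_2* = 23.0265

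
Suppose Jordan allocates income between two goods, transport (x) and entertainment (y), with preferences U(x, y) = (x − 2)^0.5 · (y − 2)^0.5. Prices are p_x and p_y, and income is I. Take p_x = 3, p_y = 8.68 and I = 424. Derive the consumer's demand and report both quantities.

Substituting into the budget: x* = 2 + 0.5·(I − 2·p_x − 2·p_y)/p_x, and y* = 2 + 0.5·(…)/p_y.
Discretionary income = 424 − 2·3 − 2·8.68 = 400.64; x* = 2 + 0.5·400.64/3 = 68.7733; y* = 2 + 0.5·400.64/8.68 = 25.0783.

x* = 68.7733, y* = 25.0783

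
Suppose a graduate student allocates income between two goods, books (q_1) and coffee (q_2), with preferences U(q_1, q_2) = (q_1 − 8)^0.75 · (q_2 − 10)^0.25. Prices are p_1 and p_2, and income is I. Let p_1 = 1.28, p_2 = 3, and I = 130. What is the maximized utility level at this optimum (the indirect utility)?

V = 32.298

MRS = 3·(q_2−10)/(q_1−8). Tangency with p_1/p_2 gives q_2−10 = (1/3)·(p_1/p_2)·(q_1−8).
After buying the subsistence bundle (8, 10), a share 0.75 of the remaining income goes to q_1: q_1* = 8 + 0.75·(I − 8p_1 − 10p_2)/p_1.
Discretionary income = 130 − 8·1.28 − 10·3 = 89.76; q_1* = 8 + 0.75·89.76/1.28 = 60.5938; q_2* = 10 + 0.25·89.76/3 = 17.48.
Utility at the optimum: U(60.5938, 17.48) = 32.298.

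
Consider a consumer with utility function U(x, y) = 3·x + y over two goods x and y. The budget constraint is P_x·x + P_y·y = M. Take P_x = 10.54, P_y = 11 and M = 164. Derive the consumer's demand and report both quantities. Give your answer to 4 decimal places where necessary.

x* = 15.5598, y* = 0

Linear utility — the consumer picks whichever good has higher MU/price: 3/10.54 = 0.2846 vs 1/11 = 0.0909.
x gives more utility per dollar, so spend all income on x: x* = M/P_x, y* = 0.
Numerically: x* = 15.5598, y* = 0.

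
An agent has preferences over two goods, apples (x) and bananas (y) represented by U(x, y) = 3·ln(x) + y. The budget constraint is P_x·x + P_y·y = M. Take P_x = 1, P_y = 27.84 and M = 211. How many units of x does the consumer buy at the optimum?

x* = 83.52

Set MRS = P_x/P_y: (3/x)/1 = P_x/P_y.
So x*(P_x,P_y) = 3·P_y/P_x, independent of income; and y* = (M − 3·P_y)/P_y.
At the given prices: x* = 3·27.84/1 = 83.52.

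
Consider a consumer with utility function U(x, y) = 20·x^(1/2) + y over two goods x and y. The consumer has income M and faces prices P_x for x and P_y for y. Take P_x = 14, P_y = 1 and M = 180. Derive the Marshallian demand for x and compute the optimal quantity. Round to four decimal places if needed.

Utility is quasi-linear in y; the FOC for x is 10/√x = P_x/P_y.
Thus x* = (10·P_y/P_x)² — independent of M — with the rest of income spent on y.
Plugging in: x* = (10·1/14)² = 0.5102.

x* = 0.5102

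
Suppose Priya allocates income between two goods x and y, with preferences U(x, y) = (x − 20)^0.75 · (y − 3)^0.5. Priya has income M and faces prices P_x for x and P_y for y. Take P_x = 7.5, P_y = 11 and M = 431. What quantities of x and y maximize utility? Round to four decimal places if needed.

x* = 39.84, y* = 12.0182

MRS = (3/2)·(y−3)/(x−20). Tangency with P_x/P_y gives y−3 = (2/3)·(P_x/P_y)·(x−20).
After buying the subsistence bundle (20, 3), a share 0.6 of the remaining income goes to x: x* = 20 + 0.6·(M − 20P_x − 3P_y)/P_x.
Discretionary income = 431 − 20·7.5 − 3·11 = 248; x* = 20 + 0.6·248/7.5 = 39.84; y* = 3 + 0.4·248/11 = 12.0182.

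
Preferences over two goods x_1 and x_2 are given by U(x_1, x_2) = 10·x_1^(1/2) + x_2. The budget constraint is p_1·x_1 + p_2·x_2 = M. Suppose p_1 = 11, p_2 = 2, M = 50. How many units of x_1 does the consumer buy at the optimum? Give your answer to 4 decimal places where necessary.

Solve: √x_1 = 5·p_2/p_1, so x_1*(p_1,p_2) = (5·p_2/p_1)², and x_2* = (M − p_1·x_1*)/p_2.
Plugging in: x_1* = (5·2/11)² = 0.8264.

x_1* = 0.8264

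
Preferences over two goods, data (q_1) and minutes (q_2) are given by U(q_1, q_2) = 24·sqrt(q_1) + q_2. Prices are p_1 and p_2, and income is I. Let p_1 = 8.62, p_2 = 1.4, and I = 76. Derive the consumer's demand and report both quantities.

q_1* = 3.7984, q_2* = 30.8982

Plugging in: q_1* = (12·1.4/8.62)² = 3.7984, q_2* = 30.8982.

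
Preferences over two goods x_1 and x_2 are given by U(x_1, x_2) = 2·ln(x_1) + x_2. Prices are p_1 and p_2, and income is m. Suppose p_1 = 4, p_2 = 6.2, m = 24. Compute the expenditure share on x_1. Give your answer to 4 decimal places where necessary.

Set MRS = p_1/p_2: (2/x_1)/1 = p_1/p_2.
So x_1*(p_1,p_2) = 2·p_2/p_1, independent of income; and x_2* = (m − 2·p_2)/p_2.
At the given prices: x_1* = 2·6.2/4 = 3.1, and x_2* = 1.871.
Expenditure on x_1: 4·3.1 = 12.4; share = 0.5167.

share on x_1 = 0.5167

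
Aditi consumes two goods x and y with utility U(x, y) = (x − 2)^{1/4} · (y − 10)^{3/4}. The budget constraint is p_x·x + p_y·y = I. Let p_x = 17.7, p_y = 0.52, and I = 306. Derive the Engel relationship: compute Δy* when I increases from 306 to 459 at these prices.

Δy* = 220.6731

This is Cobb-Douglas in (x−2, y−10): tangency gives 0.25·p_y·(y−10) = 0.75·p_x·(x−2).
After buying the subsistence bundle (2, 10), a share 0.25 of the remaining income goes to x: x* = 2 + 0.25·(I − 2p_x − 10p_y)/p_x.
Discretionary income = 306 − 2·17.7 − 10·0.52 = 265.4; y* = 10 + 0.75·265.4/0.52 = 392.7885.
At I' = 459: y* = 613.4615. Change: 613.4615 − 392.7885 = 220.6731.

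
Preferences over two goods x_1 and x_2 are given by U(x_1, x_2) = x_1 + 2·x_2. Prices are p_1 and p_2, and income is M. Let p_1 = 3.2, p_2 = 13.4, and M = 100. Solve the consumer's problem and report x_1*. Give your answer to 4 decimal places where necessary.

x_1* = 31.25

Perfect substitutes: compare marginal utility per dollar. 1/p_1 vs 2/p_2 → 0.3125 vs 0.1493.
x_1 gives more utility per dollar, so spend all income on x_1: x_1* = M/p_1, x_2* = 0.
Numerically: x_1* = 31.25, x_2* = 0.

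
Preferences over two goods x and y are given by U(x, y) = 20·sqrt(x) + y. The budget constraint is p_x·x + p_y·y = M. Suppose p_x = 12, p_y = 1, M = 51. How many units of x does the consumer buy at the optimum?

Utility is quasi-linear in y; the FOC for x is 10/√x = p_x/p_y.
Solve: √x = 10·p_y/p_x, so x*(p_x,p_y) = (10·p_y/p_x)², and y* = (M − p_x·x*)/p_y.
Plugging in: x* = (10·1/12)² = 0.6944.

x* = 0.6944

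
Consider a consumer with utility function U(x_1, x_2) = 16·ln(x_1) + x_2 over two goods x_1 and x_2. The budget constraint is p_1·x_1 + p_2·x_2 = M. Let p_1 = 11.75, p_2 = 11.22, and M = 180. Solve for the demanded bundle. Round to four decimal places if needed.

At the given prices: x_1* = 16·11.22/11.75 = 15.2783, and x_2* = 0.0428.

x_1* = 15.2783, x_2* = 0.0428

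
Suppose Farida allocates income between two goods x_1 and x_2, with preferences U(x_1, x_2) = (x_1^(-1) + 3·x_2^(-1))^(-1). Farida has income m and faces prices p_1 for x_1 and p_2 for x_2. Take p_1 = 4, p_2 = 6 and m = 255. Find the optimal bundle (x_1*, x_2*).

x_1* = 20.424, x_2* = 28.884

From the CES first-order condition, (1/3)·(x_2/x_1)^(2) = p_1/p_2.
Solve for the ratio: x_2/x_1 = [3·p_1/p_2]^(0.5).
Substitute x_2 = (x_2/x_1)·x_1 into the budget: x_1* = m/(p_1 + p_2·(x_2/x_1)).
Numerically x_2/x_1 = 1.414214, so x_1* = 255/(4 + 6·1.414214) = 20.424 and x_2* = 1.414214·20.424 = 28.884.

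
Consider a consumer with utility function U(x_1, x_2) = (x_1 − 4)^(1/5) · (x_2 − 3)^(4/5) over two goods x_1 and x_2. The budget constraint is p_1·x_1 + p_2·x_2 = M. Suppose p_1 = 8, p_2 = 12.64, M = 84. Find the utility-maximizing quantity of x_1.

x_1* = 4.352

MRS = (1/4)·(x_2−3)/(x_1−4). Tangency with p_1/p_2 gives x_2−3 = 4·(p_1/p_2)·(x_1−4).
After buying the subsistence bundle (4, 3), a share 0.2 of the remaining income goes to x_1: x_1* = 4 + 0.2·(M − 4p_1 − 3p_2)/p_1.
Discretionary income = 84 − 4·8 − 3·12.64 = 14.08; x_1* = 4 + 0.2·14.08/8 = 4.352.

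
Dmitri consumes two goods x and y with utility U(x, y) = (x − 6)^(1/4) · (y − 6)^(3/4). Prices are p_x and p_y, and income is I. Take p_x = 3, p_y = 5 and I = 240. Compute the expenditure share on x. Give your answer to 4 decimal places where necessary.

MRS = (1/3)·(y−6)/(x−6). Tangency with p_x/p_y gives y−6 = 3·(p_x/p_y)·(x−6).
Substituting into the budget: x* = 6 + 0.25·(I − 6·p_x − 6·p_y)/p_x, and y* = 6 + 0.75·(…)/p_y.
Discretionary income = 240 − 6·3 − 6·5 = 192; x* = 6 + 0.25·192/3 = 22; y* = 6 + 0.75·192/5 = 34.8.
Expenditure on x: 3·22 = 66; share = 0.275.

share on x = 0.275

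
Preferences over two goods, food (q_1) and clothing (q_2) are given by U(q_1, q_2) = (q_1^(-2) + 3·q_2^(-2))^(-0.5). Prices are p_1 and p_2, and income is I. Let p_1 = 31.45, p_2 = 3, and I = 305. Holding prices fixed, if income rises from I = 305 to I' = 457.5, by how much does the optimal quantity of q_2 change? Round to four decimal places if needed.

Δq_2* = 11.7638

MU_q_1 ∝ q_1^(-3), MU_q_2 ∝ 3·q_2^(-3), so MRS = (1/3)·(q_2/q_1)^(3) = p_1/p_2.
Solve for the ratio: q_2/q_1 = [3·p_1/p_2]^(1/3).
With the ratio pinned down, the budget gives q_1* = I/(p_1 + p_2·(q_2/q_1)) and q_2* = (q_2/q_1)·q_1*.
Numerically q_2/q_1 = 3.156508, so q_1* = 305/(31.45 + 3·3.156508) = 7.4537 and q_2* = 3.156508·7.4537 = 23.5275.
At I' = 457.5: q_2* = 35.2913. Change: 35.2913 − 23.5275 = 11.7638.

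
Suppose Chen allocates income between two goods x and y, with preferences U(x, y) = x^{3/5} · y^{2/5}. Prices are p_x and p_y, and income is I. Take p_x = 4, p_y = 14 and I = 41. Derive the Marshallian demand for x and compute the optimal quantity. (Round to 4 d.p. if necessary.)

MU_x/MU_y = (0.6·y)/(0.4·x); tangency sets this equal to p_x/p_y.
So 0.6·p_y·y = 0.4·p_x·x; combined with the budget, a share 0.6 of income goes to x.
Demand: x*(p_x,p_y,I) = 0.6·I/p_x and y* = 0.4·I/p_y.
At p_x=4, p_y=14, I=41: x* = 0.6·41/4 = 6.15.

x* = 6.15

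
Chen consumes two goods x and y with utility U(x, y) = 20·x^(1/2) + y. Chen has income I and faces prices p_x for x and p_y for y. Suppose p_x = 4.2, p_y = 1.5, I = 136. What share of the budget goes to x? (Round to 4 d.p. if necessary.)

share on x = 0.3939

Set MRS = p_x/p_y: 10·x^(−1/2) = p_x/p_y.
Thus x* = (10·p_y/p_x)² — independent of I — with the rest of income spent on y.
Plugging in: x* = (10·1.5/4.2)² = 12.7551, y* = 54.9524.
Expenditure on x: 4.2·12.7551 = 53.5714; share = 0.3939.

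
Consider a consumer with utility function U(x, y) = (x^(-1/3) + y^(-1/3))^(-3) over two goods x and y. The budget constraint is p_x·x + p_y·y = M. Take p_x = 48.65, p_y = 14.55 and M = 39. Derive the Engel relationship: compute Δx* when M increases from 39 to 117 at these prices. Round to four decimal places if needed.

MRS = MU_x/MU_y = (y/x)^(4/3). Set equal to p_x/p_y.
Solve for the ratio: y/x = [p_x/p_y]^(0.75).
With the ratio pinned down, the budget gives x* = M/(p_x + p_y·(y/x)) and y* = (y/x)·x*.
Numerically y/x = 2.472663, so x* = 39/(48.65 + 14.55·2.472663) = 0.4608.
At M' = 117: x* = 1.3825. Change: 1.3825 − 0.4608 = 0.9217.

Δx* = 0.9217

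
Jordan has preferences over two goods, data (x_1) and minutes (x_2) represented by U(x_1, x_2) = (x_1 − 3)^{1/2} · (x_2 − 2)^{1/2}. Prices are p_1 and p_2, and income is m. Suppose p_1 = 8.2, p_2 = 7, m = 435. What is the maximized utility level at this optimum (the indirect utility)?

This is Cobb-Douglas in (x_1−3, x_2−2): tangency gives 0.5·p_2·(x_2−2) = 0.5·p_1·(x_1−3).
Substituting into the budget: x_1* = 3 + 0.5·(m − 3·p_1 − 2·p_2)/p_1, and x_2* = 2 + 0.5·(…)/p_2.
Discretionary income = 435 − 3·8.2 − 2·7 = 396.4; x_1* = 3 + 0.5·396.4/8.2 = 27.1707; x_2* = 2 + 0.5·396.4/7 = 30.3143.
Utility at the optimum: U(27.1707, 30.3143) = 26.1606.

V = 26.1606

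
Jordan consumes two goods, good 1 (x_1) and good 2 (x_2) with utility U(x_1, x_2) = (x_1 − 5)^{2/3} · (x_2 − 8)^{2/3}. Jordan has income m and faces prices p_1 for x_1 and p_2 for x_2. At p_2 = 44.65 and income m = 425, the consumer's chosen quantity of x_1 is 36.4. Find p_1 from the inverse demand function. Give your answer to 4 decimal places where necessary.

p_1 = 1

MRS = (x_2−8)/(x_1−5). Tangency with p_1/p_2 gives x_2−8 = (p_1/p_2)·(x_1−5).
After buying the subsistence bundle (5, 8), a share 0.5 of the remaining income goes to x_1: x_1* = 5 + 0.5·(m − 5p_1 − 8p_2)/p_1.
Set x_1* = 36.4 in the demand function and solve for p_1: p_1 = 1.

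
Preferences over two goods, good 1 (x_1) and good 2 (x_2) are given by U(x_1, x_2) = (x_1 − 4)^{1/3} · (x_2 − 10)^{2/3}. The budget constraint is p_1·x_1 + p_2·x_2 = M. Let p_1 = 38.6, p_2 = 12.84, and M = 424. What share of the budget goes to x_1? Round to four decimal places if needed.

share on x_1 = 0.4752

Let x_1' = x_1−4, x_2' = x_2−10. MRS = (1/2)·x_2'/x_1' = p_1/p_2.
Substituting into the budget: x_1* = 4 + 1/3·(M − 4·p_1 − 10·p_2)/p_1, and x_2* = 10 + 2/3·(…)/p_2.
Discretionary income = 424 − 4·38.6 − 10·12.84 = 141.2; x_1* = 4 + 1/3·141.2/38.6 = 5.2193; x_2* = 10 + 2/3·141.2/12.84 = 17.3313.
Expenditure on x_1: 38.6·5.2193 = 201.4667; share = 0.4752.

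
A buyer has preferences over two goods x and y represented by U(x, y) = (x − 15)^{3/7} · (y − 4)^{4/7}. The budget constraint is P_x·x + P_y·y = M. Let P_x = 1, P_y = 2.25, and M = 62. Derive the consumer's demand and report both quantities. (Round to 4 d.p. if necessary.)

x* = 31.2857, y* = 13.6508

MRS = (3/4)·(y−4)/(x−15). Tangency with P_x/P_y gives y−4 = (4/3)·(P_x/P_y)·(x−15).
Substituting into the budget: x* = 15 + 3/7·(M − 15·P_x − 4·P_y)/P_x, and y* = 4 + 4/7·(…)/P_y.
Discretionary income = 62 − 15·1 − 4·2.25 = 38; x* = 15 + 3/7·38/1 = 31.2857; y* = 4 + 4/7·38/2.25 = 13.6508.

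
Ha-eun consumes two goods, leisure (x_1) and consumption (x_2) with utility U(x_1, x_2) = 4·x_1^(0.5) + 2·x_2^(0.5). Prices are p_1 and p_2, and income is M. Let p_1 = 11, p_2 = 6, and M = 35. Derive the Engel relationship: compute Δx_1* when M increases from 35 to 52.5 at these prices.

MU_x_1 ∝ 4·x_1^(-0.5), MU_x_2 ∝ 2·x_2^(-0.5), so MRS = 2·(x_2/x_1)^(0.5) = p_1/p_2.
Solve for the ratio: x_2/x_1 = [(1/2)·p_1/p_2]^(2).
With the ratio pinned down, the budget gives x_1* = M/(p_1 + p_2·(x_2/x_1)) and x_2* = (x_2/x_1)·x_1*.
Numerically x_2/x_1 = 0.840278, so x_1* = 35/(11 + 6·0.840278) = 2.1818.
At M' = 52.5: x_1* = 3.2727. Change: 3.2727 − 2.1818 = 1.0909.

Δx_1* = 1.0909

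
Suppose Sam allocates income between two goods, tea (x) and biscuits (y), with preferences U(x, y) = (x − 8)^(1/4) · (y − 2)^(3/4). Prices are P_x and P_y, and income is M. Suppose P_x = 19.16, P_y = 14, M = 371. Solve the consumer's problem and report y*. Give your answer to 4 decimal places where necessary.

y* = 12.1636

This is Cobb-Douglas in (x−8, y−2): tangency gives 0.25·P_y·(y−2) = 0.75·P_x·(x−8).
After buying the subsistence bundle (8, 2), a share 0.25 of the remaining income goes to x: x* = 8 + 0.25·(M − 8P_x − 2P_y)/P_x.
Discretionary income = 371 − 8·19.16 − 2·14 = 189.72; y* = 2 + 0.75·189.72/14 = 12.1636.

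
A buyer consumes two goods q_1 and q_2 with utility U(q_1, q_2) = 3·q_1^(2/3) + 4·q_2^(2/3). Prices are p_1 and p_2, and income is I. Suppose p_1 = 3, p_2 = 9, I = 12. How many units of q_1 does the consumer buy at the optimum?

With the ratio pinned down, the budget gives q_1* = I/(p_1 + p_2·(q_2/q_1)) and q_2* = (q_2/q_1)·q_1*.
Numerically q_2/q_1 = 0.087791, so q_1* = 12/(3 + 9·0.087791) = 3.1661.

q_1* = 3.1661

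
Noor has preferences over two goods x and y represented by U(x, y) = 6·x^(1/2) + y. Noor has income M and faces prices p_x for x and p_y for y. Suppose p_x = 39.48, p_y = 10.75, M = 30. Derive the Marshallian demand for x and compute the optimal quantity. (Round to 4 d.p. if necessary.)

Utility is quasi-linear in y; the FOC for x is 3/√x = p_x/p_y.
Solve: √x = 3·p_y/p_x, so x*(p_x,p_y) = (3·p_y/p_x)², and y* = (M − p_x·x*)/p_y.
Plugging in: x* = (3·10.75/39.48)² = 0.6673.

x* = 0.6673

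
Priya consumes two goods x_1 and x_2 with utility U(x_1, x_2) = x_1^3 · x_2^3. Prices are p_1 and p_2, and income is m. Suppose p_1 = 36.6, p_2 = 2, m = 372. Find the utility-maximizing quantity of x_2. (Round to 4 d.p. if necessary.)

MU_x_1/MU_x_2 = (3·x_2)/(3·x_1); tangency sets this equal to p_1/p_2.
So 3·p_2·x_2 = 3·p_1·x_1; combined with the budget, a share 0.5 of income goes to x_1.
Demand: x_1*(p_1,p_2,m) = 0.5·m/p_1 and x_2* = 0.5·m/p_2.
At p_1=36.6, p_2=2, m=372: x_2* = 0.5·372/2 = 93.

x_2* = 93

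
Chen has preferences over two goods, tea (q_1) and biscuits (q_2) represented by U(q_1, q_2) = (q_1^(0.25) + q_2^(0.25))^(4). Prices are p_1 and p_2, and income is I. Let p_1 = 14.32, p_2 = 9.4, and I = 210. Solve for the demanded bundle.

From the CES first-order condition, (q_2/q_1)^(0.75) = p_1/p_2.
Solve for the ratio: q_2/q_1 = [p_1/p_2]^(4/3).
With the ratio pinned down, the budget gives q_1* = I/(p_1 + p_2·(q_2/q_1)) and q_2* = (q_2/q_1)·q_1*.
Numerically q_2/q_1 = 1.752886, so q_1* = 210/(14.32 + 9.4·1.752886) = 6.8188 and q_2* = 1.752886·6.8188 = 11.9526.

q_1* = 6.8188, q_2* = 11.9526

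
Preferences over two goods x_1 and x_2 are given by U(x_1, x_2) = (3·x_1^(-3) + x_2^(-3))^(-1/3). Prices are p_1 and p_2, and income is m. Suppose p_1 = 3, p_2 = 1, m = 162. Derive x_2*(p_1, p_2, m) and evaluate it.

MU_x_1 ∝ 3·x_1^(-4), MU_x_2 ∝ x_2^(-4), so MRS = 3·(x_2/x_1)^(4) = p_1/p_2.
Solve for the ratio: x_2/x_1 = [(1/3)·p_1/p_2]^(0.25).
With the ratio pinned down, the budget gives x_1* = m/(p_1 + p_2·(x_2/x_1)) and x_2* = (x_2/x_1)·x_1*.
Numerically x_2/x_1 = 1, so x_1* = 162/(3 + 1·1) = 40.5 and x_2* = 1·40.5 = 40.5.

x_2* = 40.5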